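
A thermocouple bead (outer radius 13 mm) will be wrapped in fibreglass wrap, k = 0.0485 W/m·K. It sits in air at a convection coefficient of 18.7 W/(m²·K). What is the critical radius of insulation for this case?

For a sphere r_cr = 2k/h = 2×0.0485/18.7
r_cr = 5.19 mm; since the bare radius (13 mm) is above r_cr, any added insulation will reduce heat loss.

r_cr ≈ 5.19 mm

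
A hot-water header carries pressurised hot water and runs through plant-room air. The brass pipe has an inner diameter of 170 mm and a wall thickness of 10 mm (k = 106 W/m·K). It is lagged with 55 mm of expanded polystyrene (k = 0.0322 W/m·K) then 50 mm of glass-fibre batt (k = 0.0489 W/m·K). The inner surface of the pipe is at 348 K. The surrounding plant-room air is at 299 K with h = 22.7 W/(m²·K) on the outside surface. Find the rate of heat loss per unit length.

Treating each annulus and film as a series resistance:
R_brass pipe wall = ln(95/85)/(2π×106×1) = 1.67×10^-4 K/W
R_expanded polystyrene = ln(150/95)/(2π×0.0322×1) = 2.258 K/W
R_glass-fibre batt = ln(200/150)/(2π×0.0489×1) = 0.9363 K/W
R_outer film = 1/(h_o·2πr_oL) = 1/(22.7×2π×0.2×1) = 0.03506 K/W
R_total = 3.229 K/W
Q = ΔT/R_total = 49/3.229

q′ ≈ 15.2 W/m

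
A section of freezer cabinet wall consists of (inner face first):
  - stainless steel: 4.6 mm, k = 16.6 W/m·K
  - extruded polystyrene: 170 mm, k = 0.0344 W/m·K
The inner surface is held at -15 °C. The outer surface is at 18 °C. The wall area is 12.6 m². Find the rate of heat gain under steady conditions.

Thermal resistances in series:
R_stainless steel = L/(kA) = 0.0046/(16.6×12.6) = 2.199×10^-5 K/W
R_extruded polystyrene = L/(kA) = 0.17/(0.0344×12.6) = 0.3922 K/W
R_total = 0.3922 K/W
Q = ΔT / R_total = 33 / 0.3922

Q ≈ 84.1 W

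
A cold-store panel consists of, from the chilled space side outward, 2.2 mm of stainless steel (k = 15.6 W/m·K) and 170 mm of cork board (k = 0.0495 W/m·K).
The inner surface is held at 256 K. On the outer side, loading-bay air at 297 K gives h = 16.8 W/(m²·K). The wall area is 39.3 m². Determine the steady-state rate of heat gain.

Series thermal resistances:
R_stainless steel = L/(kA) = 0.0022/(15.6×39.3) = 3.588×10^-6 K/W
R_cork board = L/(kA) = 0.17/(0.0495×39.3) = 0.08739 K/W
R_outer film = 1/(h_o·A) = 1/(16.8×39.3) = 0.001515 K/W
R_total = 0.08891 K/W
Q = ΔT / R_total = 41 / 0.08891

Q ≈ 461 W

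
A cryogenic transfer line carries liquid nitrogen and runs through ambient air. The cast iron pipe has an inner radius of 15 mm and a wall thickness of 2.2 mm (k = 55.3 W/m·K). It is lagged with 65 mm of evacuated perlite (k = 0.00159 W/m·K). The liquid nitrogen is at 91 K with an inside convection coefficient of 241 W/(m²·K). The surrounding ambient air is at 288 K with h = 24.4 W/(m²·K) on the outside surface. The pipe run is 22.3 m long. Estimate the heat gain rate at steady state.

Cylindrical conduction, so R = ln(r₂/r₁)/(2πkL) per layer, in series:
R_inner film = 1/(h_i·2πr₁L) = 1/(241×2π×0.015×22.3) = 0.001974 K/W
R_cast iron pipe wall = ln(17.2/15)/(2π×55.3×22.3) = 1.766×10^-5 K/W
R_evacuated perlite = ln(82.2/17.2)/(2π×0.00159×22.3) = 7.021 K/W
R_outer film = 1/(h_o·2πr_oL) = 1/(24.4×2π×0.0822×22.3) = 0.003558 K/W
R_total = 7.027 K/W
Q = ΔT/R_total = 197/7.027

Q ≈ 28 W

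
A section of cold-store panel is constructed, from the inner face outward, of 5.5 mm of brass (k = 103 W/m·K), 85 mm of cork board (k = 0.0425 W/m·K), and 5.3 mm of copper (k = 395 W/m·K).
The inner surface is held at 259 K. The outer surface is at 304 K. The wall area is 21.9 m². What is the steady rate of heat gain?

Q ≈ 493 W

Treating each layer as a thermal resistance in series:
R_brass = L/(kA) = 0.0055/(103×21.9) = 2.438×10^-6 K/W
R_cork board = L/(kA) = 0.085/(0.0425×21.9) = 0.09132 K/W
R_copper = L/(kA) = 0.0053/(395×21.9) = 6.127×10^-7 K/W
R_total = 0.09133 K/W
Q = ΔT / R_total = 45 / 0.09133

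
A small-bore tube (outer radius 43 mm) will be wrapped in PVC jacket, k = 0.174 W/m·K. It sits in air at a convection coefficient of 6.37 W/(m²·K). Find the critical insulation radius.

For a cylinder r_cr = k/h = 0.174/6.37
r_cr = 27.3 mm; since the bare radius (43 mm) is above r_cr, any added insulation will reduce heat loss.

r_cr ≈ 27.3 mm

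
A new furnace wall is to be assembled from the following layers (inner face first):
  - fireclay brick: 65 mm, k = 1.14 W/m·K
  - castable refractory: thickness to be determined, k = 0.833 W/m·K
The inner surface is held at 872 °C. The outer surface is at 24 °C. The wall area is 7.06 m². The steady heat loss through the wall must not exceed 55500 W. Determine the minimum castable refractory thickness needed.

Using the resistance-network approach (series):
R_fireclay brick = L/(kA) = 0.065/(1.14×7.06) = 0.008076 K/W
Sum of the known resistances R_other = 0.008076 K/W
Required total resistance R_tot = ΔT/Q_allow = 848/55500 = 0.01528 K/W
R_castable refractory = R_tot − R_other = 0.007203 K/W
L = R·k·A = 0.007203×0.833×7.06

L ≈ 42.4 mm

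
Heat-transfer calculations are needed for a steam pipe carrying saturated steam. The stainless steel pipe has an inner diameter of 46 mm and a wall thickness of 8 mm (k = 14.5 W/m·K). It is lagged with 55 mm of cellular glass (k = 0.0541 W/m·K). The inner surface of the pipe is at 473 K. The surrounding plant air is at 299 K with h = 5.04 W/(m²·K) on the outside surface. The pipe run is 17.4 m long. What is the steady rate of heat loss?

Q ≈ 898 W

Cylindrical conduction, so R = ln(r₂/r₁)/(2πkL) per layer, in series:
R_stainless steel pipe wall = ln(31/23)/(2π×14.5×17.4) = 1.883×10^-4 K/W
R_cellular glass = ln(86/31)/(2π×0.0541×17.4) = 0.1725 K/W
R_outer film = 1/(h_o·2πr_oL) = 1/(5.04×2π×0.086×17.4) = 0.0211 K/W
R_total = 0.1938 K/W
Q = ΔT/R_total = 174/0.1938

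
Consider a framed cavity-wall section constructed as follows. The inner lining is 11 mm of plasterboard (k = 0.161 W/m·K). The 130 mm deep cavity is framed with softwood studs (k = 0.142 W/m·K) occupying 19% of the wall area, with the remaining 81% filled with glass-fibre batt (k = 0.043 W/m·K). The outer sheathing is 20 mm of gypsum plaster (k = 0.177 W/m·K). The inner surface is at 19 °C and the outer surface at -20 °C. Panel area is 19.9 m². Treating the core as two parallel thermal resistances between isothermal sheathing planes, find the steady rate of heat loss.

Q ≈ 340 W

Sheathing layers in series; stud and cavity paths in parallel between them.
R_inner = 0.011/(0.161×19.9) = 0.003433 K/W
R_stud  = 0.13/(0.142×0.19×19.9) = 0.2421 K/W
R_cav   = 0.13/(0.043×0.81×19.9) = 0.1876 K/W
1/R_core = 1/R_stud + 1/R_cav → R_core = 0.1057 K/W
R_outer = 0.02/(0.177×19.9) = 0.005678 K/W
R_total = 0.1148 K/W
Q = ΔT/R_total = 39/0.1148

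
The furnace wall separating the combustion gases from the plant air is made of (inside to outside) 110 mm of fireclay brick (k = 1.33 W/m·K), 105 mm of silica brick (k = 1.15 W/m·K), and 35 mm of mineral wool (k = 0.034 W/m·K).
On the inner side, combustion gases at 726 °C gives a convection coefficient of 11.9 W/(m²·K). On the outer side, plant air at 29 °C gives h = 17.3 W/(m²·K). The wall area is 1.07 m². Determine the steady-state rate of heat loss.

Thermal resistances in series:
R_inner film = 1/(h_i·A) = 1/(11.9×1.07) = 0.07854 K/W
R_fireclay brick = L/(kA) = 0.11/(1.33×1.07) = 0.0773 K/W
R_silica brick = L/(kA) = 0.105/(1.15×1.07) = 0.08533 K/W
R_mineral wool = L/(kA) = 0.035/(0.034×1.07) = 0.9621 K/W
R_outer film = 1/(h_o·A) = 1/(17.3×1.07) = 0.05402 K/W
R_total = 1.257 K/W
Q = ΔT / R_total = 697 / 1.257

Q ≈ 554 W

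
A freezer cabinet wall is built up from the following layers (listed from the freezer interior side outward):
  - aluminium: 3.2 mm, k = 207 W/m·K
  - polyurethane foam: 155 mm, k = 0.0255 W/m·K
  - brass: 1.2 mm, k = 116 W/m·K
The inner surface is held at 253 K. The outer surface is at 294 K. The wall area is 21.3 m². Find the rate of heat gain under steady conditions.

Thermal resistances in series:
R_aluminium = L/(kA) = 0.0032/(207×21.3) = 7.258×10^-7 K/W
R_polyurethane foam = L/(kA) = 0.155/(0.0255×21.3) = 0.2854 K/W
R_brass = L/(kA) = 0.0012/(116×21.3) = 4.857×10^-7 K/W
R_total = 0.2854 K/W
Q = ΔT / R_total = 41 / 0.2854

Q ≈ 144 W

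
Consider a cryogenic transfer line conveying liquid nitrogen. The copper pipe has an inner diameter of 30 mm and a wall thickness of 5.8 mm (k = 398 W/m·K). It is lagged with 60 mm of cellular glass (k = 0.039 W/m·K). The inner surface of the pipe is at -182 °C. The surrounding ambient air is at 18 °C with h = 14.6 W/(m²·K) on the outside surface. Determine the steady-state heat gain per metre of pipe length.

For a radial system each layer contributes R = ln(r_out/r_in)/(2πkL); films add R = 1/(hA).
R_copper pipe wall = ln(20.8/15)/(2π×398×1) = 1.307×10^-4 K/W
R_cellular glass = ln(80.8/20.8)/(2π×0.039×1) = 5.538 K/W
R_outer film = 1/(h_o·2πr_oL) = 1/(14.6×2π×0.0808×1) = 0.1349 K/W
R_total = 5.673 K/W
Q = ΔT/R_total = 200/5.673

q′ ≈ 35.3 W/m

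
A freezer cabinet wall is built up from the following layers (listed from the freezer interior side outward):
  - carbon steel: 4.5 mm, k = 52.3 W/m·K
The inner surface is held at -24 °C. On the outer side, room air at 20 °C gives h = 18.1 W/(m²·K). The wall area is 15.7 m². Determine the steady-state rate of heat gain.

Q ≈ 12500 W

Series thermal resistances:
R_carbon steel = L/(kA) = 0.0045/(52.3×15.7) = 5.48×10^-6 K/W
R_outer film = 1/(h_o·A) = 1/(18.1×15.7) = 0.003519 K/W
R_total = 0.003525 K/W
Q = ΔT / R_total = 44 / 0.003525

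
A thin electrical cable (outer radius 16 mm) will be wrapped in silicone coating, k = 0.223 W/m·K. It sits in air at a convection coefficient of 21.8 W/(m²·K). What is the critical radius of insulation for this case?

r_cr ≈ 10.2 mm

For a cylinder r_cr = k/h = 0.223/21.8
r_cr = 10.2 mm; since the bare radius (16 mm) is above r_cr, any added insulation will reduce heat loss.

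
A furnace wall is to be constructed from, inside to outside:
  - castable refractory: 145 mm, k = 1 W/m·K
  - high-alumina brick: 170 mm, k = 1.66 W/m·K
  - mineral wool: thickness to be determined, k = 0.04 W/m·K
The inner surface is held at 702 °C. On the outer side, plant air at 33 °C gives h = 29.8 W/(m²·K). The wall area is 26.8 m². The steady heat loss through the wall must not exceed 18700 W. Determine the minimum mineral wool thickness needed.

Using the resistance-network approach (series):
R_castable refractory = L/(kA) = 0.145/(1×26.8) = 0.00541 K/W
R_high-alumina brick = L/(kA) = 0.17/(1.66×26.8) = 0.003821 K/W
R_outer film = 1/(h_o·A) = 1/(29.8×26.8) = 0.001252 K/W
Sum of the known resistances R_other = 0.01048 K/W
Required total resistance R_tot = ΔT/Q_allow = 669/18700 = 0.03578 K/W
R_mineral wool = R_tot − R_other = 0.02529 K/W
L = R·k·A = 0.02529×0.04×26.8

L ≈ 27.1 mm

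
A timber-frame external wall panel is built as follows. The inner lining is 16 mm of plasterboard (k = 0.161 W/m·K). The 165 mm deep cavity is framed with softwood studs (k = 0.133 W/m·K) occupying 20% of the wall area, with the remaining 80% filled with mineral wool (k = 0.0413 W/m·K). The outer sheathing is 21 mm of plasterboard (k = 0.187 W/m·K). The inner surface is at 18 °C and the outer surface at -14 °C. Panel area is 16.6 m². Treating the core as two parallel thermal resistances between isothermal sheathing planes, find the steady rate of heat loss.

Q ≈ 178 W

Sheathing layers in series; stud and cavity paths in parallel between them.
R_inner = 0.016/(0.161×16.6) = 0.005987 K/W
R_stud  = 0.165/(0.133×0.2×16.6) = 0.3737 K/W
R_cav   = 0.165/(0.0413×0.8×16.6) = 0.3008 K/W
1/R_core = 1/R_stud + 1/R_cav → R_core = 0.1667 K/W
R_outer = 0.021/(0.187×16.6) = 0.006765 K/W
R_total = 0.1794 K/W
Q = ΔT/R_total = 32/0.1794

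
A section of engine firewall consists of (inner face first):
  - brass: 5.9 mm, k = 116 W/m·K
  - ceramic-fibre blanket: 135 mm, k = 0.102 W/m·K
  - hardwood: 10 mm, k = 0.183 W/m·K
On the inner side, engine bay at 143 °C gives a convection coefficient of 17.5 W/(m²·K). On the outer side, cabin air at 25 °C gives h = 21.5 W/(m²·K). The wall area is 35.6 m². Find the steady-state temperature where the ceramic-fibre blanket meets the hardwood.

T ≈ 33.1 °C

Thermal resistances in series:
R_inner film = 1/(h_i·A) = 1/(17.5×35.6) = 0.001605 K/W
R_brass = L/(kA) = 0.0059/(116×35.6) = 1.429×10^-6 K/W
R_ceramic-fibre blanket = L/(kA) = 0.135/(0.102×35.6) = 0.03718 K/W
R_hardwood = L/(kA) = 0.01/(0.183×35.6) = 0.001535 K/W
R_outer film = 1/(h_o·A) = 1/(21.5×35.6) = 0.001307 K/W
R_total = 0.04163 K/W;  Q = ΔT/R_total = 118/0.04163 = 2835 W
T_interface = T_inner − Q·ΣR(inner→interface) = 143 − 2830×0.03878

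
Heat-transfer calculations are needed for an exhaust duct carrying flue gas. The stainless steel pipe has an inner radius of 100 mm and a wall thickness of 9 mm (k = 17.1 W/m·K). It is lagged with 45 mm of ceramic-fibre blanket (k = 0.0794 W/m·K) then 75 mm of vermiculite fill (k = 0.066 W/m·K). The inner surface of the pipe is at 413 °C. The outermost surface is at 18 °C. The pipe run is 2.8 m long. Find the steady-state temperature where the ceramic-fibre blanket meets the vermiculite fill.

T ≈ 247 °C

Cylindrical conduction, so R = ln(r₂/r₁)/(2πkL) per layer, in series:
R_stainless steel pipe wall = ln(109/100)/(2π×17.1×2.8) = 2.865×10^-4 K/W
R_ceramic-fibre blanket = ln(154/109)/(2π×0.0794×2.8) = 0.2474 K/W
R_vermiculite fill = ln(229/154)/(2π×0.066×2.8) = 0.3417 K/W
R_total = 0.5894 K/W
Q = ΔT/R_total = 395/0.5894
Q = 670 W
T_interface = T_inner − Q·ΣR(inner→interface) = 413 − 670×0.2477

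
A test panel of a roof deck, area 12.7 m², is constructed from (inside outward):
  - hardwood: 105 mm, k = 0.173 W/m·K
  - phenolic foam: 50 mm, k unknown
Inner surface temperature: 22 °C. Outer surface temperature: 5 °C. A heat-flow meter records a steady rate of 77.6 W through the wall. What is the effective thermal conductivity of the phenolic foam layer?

k ≈ 0.023 W/(m·K)

Thermal resistances in series:
R_hardwood = L/(kA) = 0.105/(0.173×12.7) = 0.04779 K/W
Sum of known resistances R_other = 0.04779 K/W
Total R = ΔT/Q = 17/77.6 = 0.2191 K/W
R_phenolic foam = R_total − R_other = 0.1713 K/W
k = L/(R·A) = 0.05/(0.1713×12.7)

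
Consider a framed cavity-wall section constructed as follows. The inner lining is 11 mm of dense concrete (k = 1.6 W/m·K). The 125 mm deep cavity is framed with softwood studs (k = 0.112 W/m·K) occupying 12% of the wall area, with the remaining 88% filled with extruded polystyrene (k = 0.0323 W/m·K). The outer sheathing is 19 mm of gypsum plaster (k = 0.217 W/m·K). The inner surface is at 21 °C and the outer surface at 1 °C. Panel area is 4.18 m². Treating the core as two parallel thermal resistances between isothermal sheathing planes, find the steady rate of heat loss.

Sheathing layers in series; stud and cavity paths in parallel between them.
R_inner = 0.011/(1.6×4.18) = 0.001645 K/W
R_stud  = 0.125/(0.112×0.12×4.18) = 2.225 K/W
R_cav   = 0.125/(0.0323×0.88×4.18) = 1.052 K/W
1/R_core = 1/R_stud + 1/R_cav → R_core = 0.7143 K/W
R_outer = 0.019/(0.217×4.18) = 0.02095 K/W
R_total = 0.7369 K/W
Q = ΔT/R_total = 20/0.7369

Q ≈ 27.1 W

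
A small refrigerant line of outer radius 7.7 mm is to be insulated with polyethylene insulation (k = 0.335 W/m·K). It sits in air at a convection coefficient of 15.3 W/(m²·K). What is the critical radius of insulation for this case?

r_cr ≈ 21.9 mm

For a cylinder r_cr = k/h = 0.335/15.3
r_cr = 21.9 mm; since the bare radius (7.7 mm) is below r_cr, adding a thin layer of insulation will *increase* heat loss.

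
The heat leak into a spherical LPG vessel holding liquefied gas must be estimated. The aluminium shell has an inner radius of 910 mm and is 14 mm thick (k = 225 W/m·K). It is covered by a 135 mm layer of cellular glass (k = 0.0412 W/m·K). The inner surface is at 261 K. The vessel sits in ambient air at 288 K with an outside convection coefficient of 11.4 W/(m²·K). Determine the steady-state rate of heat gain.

Radial (spherical) resistances in series:
R_aluminium shell = (1/0.91 − 1/0.924)/(4π×225) = 5.889×10^-6 K/W
R_cellular glass = (1/0.924 − 1/1.059)/(4π×0.0412) = 0.2665 K/W
R_outer film = 1/(h·4πr_o²) = 1/(11.4×4π×1.059²) = 0.006224 K/W
R_total = 0.2727 K/W
Q = ΔT/R_total = 27/0.2727

Q ≈ 99 W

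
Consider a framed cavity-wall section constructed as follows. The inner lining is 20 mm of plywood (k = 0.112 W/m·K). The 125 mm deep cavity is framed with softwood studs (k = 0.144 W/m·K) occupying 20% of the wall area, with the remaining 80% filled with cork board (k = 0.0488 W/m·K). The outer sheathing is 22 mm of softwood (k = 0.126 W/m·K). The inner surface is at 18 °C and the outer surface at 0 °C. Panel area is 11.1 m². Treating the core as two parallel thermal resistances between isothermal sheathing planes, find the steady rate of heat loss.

Q ≈ 91 W

Sheathing layers in series; stud and cavity paths in parallel between them.
R_inner = 0.02/(0.112×11.1) = 0.01609 K/W
R_stud  = 0.125/(0.144×0.2×11.1) = 0.391 K/W
R_cav   = 0.125/(0.0488×0.8×11.1) = 0.2885 K/W
1/R_core = 1/R_stud + 1/R_cav → R_core = 0.166 K/W
R_outer = 0.022/(0.126×11.1) = 0.01573 K/W
R_total = 0.1978 K/W
Q = ΔT/R_total = 18/0.1978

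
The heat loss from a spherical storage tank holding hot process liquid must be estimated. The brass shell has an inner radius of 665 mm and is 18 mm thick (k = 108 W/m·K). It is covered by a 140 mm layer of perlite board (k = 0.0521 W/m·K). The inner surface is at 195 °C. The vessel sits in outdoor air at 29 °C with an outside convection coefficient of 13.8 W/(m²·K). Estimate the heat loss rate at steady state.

Q ≈ 427 W

Radial (spherical) resistances in series:
R_brass shell = (1/0.665 − 1/0.683)/(4π×108) = 2.92×10^-5 K/W
R_perlite board = (1/0.683 − 1/0.823)/(4π×0.0521) = 0.3804 K/W
R_outer film = 1/(h·4πr_o²) = 1/(13.8×4π×0.823²) = 0.008514 K/W
R_total = 0.389 K/W
Q = ΔT/R_total = 166/0.389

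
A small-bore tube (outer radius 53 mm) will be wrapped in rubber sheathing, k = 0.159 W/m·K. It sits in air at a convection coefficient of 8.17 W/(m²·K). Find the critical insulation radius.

For a cylinder r_cr = k/h = 0.159/8.17
r_cr = 19.5 mm; since the bare radius (53 mm) is above r_cr, any added insulation will reduce heat loss.

r_cr ≈ 19.5 mm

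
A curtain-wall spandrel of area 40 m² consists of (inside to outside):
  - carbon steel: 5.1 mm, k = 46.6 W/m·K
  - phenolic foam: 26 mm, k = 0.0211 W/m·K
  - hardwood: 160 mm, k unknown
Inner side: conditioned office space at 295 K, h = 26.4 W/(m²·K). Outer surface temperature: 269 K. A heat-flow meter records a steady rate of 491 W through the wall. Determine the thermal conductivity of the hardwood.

Series thermal resistances:
R_inner film = 1/(h_i·A) = 1/(26.4×40) = 9.47×10^-4 K/W
R_carbon steel = L/(kA) = 0.0051/(46.6×40) = 2.736×10^-6 K/W
R_phenolic foam = L/(kA) = 0.026/(0.0211×40) = 0.03081 K/W
Sum of known resistances R_other = 0.03176 K/W
Total R = ΔT/Q = 26/491 = 0.05295 K/W
R_hardwood = R_total − R_other = 0.0212 K/W
k = L/(R·A) = 0.16/(0.0212×40)

k ≈ 0.189 W/(m·K)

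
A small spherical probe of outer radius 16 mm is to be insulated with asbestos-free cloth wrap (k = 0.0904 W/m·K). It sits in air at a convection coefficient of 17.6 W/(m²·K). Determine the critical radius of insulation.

r_cr ≈ 10.3 mm

For a sphere r_cr = 2k/h = 2×0.0904/17.6
r_cr = 10.3 mm; since the bare radius (16 mm) is above r_cr, any added insulation will reduce heat loss.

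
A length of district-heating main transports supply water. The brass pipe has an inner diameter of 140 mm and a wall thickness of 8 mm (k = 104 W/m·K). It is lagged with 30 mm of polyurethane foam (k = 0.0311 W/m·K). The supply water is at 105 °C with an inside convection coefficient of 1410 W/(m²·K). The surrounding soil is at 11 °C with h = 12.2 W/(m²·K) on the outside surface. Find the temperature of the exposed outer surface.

T ≈ 17.4 °C

Treating each annulus and film as a series resistance:
R_inner film = 1/(h_i·2πr₁L) = 1/(1410×2π×0.07×1) = 0.001613 K/W
R_brass pipe wall = ln(78/70)/(2π×104×1) = 1.656×10^-4 K/W
R_polyurethane foam = ln(108/78)/(2π×0.0311×1) = 1.665 K/W
R_outer film = 1/(h_o·2πr_oL) = 1/(12.2×2π×0.108×1) = 0.1208 K/W
R_total = 1.788 K/W
Q = ΔT/R_total = 94/1.788
Q = 52.6 W/m
T_interface = T_inner − Q·ΣR(inner→interface) = 105 − 52.6×1.667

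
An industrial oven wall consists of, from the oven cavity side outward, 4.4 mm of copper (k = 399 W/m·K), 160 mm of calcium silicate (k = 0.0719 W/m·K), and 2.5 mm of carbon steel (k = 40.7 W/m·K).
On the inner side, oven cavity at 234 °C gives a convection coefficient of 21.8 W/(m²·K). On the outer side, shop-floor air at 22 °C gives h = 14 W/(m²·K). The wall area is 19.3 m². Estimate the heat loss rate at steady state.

Treating each layer as a thermal resistance in series:
R_inner film = 1/(h_i·A) = 1/(21.8×19.3) = 0.002377 K/W
R_copper = L/(kA) = 0.0044/(399×19.3) = 5.714×10^-7 K/W
R_calcium silicate = L/(kA) = 0.16/(0.0719×19.3) = 0.1153 K/W
R_carbon steel = L/(kA) = 0.0025/(40.7×19.3) = 3.183×10^-6 K/W
R_outer film = 1/(h_o·A) = 1/(14×19.3) = 0.003701 K/W
R_total = 0.1214 K/W
Q = ΔT / R_total = 212 / 0.1214

Q ≈ 1750 W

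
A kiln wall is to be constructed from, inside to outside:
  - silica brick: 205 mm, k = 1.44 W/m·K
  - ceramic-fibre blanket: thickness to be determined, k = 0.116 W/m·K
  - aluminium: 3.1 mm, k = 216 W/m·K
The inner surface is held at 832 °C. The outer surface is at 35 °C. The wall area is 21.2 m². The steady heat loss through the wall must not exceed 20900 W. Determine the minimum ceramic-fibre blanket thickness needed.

Series thermal resistances:
R_silica brick = L/(kA) = 0.205/(1.44×21.2) = 0.006715 K/W
R_aluminium = L/(kA) = 0.0031/(216×21.2) = 6.77×10^-7 K/W
Sum of the known resistances R_other = 0.006716 K/W
Required total resistance R_tot = ΔT/Q_allow = 797/20900 = 0.03813 K/W
R_ceramic-fibre blanket = R_tot − R_other = 0.03142 K/W
L = R·k·A = 0.03142×0.116×21.2

L ≈ 77.3 mm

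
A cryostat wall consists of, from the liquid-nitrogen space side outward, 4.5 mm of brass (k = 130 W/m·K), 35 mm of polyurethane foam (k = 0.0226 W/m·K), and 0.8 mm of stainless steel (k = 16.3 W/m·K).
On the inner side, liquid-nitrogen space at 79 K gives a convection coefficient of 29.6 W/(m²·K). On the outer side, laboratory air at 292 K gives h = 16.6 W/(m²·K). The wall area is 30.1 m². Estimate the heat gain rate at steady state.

Series thermal resistances:
R_inner film = 1/(h_i·A) = 1/(29.6×30.1) = 0.001122 K/W
R_brass = L/(kA) = 0.0045/(130×30.1) = 1.15×10^-6 K/W
R_polyurethane foam = L/(kA) = 0.035/(0.0226×30.1) = 0.05145 K/W
R_stainless steel = L/(kA) = 0.0008/(16.3×30.1) = 1.631×10^-6 K/W
R_outer film = 1/(h_o·A) = 1/(16.6×30.1) = 0.002001 K/W
R_total = 0.05458 K/W
Q = ΔT / R_total = 213 / 0.05458

Q ≈ 3900 W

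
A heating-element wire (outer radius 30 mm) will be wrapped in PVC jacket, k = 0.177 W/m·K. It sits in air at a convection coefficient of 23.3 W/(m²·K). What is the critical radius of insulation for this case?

r_cr ≈ 7.6 mm

For a cylinder r_cr = k/h = 0.177/23.3
r_cr = 7.6 mm; since the bare radius (30 mm) is above r_cr, any added insulation will reduce heat loss.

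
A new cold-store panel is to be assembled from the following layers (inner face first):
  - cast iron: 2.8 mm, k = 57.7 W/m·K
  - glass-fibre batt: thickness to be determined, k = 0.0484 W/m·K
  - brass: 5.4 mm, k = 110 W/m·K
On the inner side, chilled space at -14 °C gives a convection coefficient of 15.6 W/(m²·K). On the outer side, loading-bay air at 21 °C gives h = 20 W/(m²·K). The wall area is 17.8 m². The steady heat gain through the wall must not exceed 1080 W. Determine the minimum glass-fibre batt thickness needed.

Model the wall as resistances in series:
R_inner film = 1/(h_i·A) = 1/(15.6×17.8) = 0.003601 K/W
R_cast iron = L/(kA) = 0.0028/(57.7×17.8) = 2.726×10^-6 K/W
R_brass = L/(kA) = 0.0054/(110×17.8) = 2.758×10^-6 K/W
R_outer film = 1/(h_o·A) = 1/(20×17.8) = 0.002809 K/W
Sum of the known resistances R_other = 0.006416 K/W
Required total resistance R_tot = ΔT/Q_allow = 35/1080 = 0.03241 K/W
R_glass-fibre batt = R_tot − R_other = 0.02599 K/W
L = R·k·A = 0.02599×0.0484×17.8

L ≈ 22.4 mm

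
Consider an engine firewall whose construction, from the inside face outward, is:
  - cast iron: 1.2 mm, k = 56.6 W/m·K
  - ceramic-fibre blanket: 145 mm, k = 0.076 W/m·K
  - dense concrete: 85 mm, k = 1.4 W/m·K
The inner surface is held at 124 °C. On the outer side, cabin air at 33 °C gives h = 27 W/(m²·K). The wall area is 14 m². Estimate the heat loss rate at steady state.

Treating each layer as a thermal resistance in series:
R_cast iron = L/(kA) = 0.0012/(56.6×14) = 1.514×10^-6 K/W
R_ceramic-fibre blanket = L/(kA) = 0.145/(0.076×14) = 0.1363 K/W
R_dense concrete = L/(kA) = 0.085/(1.4×14) = 0.004337 K/W
R_outer film = 1/(h_o·A) = 1/(27×14) = 0.002646 K/W
R_total = 0.1433 K/W
Q = ΔT / R_total = 91 / 0.1433

Q ≈ 635 W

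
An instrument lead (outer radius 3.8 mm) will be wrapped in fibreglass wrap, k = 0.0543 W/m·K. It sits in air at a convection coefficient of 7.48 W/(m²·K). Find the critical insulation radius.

r_cr ≈ 7.26 mm

For a cylinder r_cr = k/h = 0.0543/7.48
r_cr = 7.26 mm; since the bare radius (3.8 mm) is below r_cr, adding a thin layer of insulation will *increase* heat loss.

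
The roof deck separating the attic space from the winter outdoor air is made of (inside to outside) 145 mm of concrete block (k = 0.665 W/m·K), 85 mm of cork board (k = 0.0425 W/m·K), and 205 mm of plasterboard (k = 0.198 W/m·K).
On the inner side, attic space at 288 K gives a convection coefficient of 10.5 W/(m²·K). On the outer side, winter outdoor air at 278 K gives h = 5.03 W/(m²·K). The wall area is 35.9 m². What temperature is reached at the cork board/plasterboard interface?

Thermal resistances in series:
R_inner film = 1/(h_i·A) = 1/(10.5×35.9) = 0.002653 K/W
R_concrete block = L/(kA) = 0.145/(0.665×35.9) = 0.006074 K/W
R_cork board = L/(kA) = 0.085/(0.0425×35.9) = 0.05571 K/W
R_plasterboard = L/(kA) = 0.205/(0.198×35.9) = 0.02884 K/W
R_outer film = 1/(h_o·A) = 1/(5.03×35.9) = 0.005538 K/W
R_total = 0.09881 K/W;  Q = ΔT/R_total = 10/0.09881 = 101.2 W
T_interface = T_inner − Q·ΣR(inner→interface) = 288 − 101×0.06444

T ≈ 281 K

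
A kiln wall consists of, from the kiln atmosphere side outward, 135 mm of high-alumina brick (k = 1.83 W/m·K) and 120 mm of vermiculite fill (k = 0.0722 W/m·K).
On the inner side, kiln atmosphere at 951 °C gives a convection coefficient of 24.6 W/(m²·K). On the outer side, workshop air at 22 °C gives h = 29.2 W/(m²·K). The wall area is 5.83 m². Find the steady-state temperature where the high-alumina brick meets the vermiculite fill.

Treating each layer as a thermal resistance in series:
R_inner film = 1/(h_i·A) = 1/(24.6×5.83) = 0.006973 K/W
R_high-alumina brick = L/(kA) = 0.135/(1.83×5.83) = 0.01265 K/W
R_vermiculite fill = L/(kA) = 0.12/(0.0722×5.83) = 0.2851 K/W
R_outer film = 1/(h_o·A) = 1/(29.2×5.83) = 0.005874 K/W
R_total = 0.3106 K/W;  Q = ΔT/R_total = 929/0.3106 = 2991 W
T_interface = T_inner − Q·ΣR(inner→interface) = 951 − 2990×0.01963

T ≈ 892 °C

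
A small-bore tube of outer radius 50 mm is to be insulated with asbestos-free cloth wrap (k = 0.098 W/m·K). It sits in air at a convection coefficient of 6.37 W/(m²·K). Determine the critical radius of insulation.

r_cr ≈ 15.4 mm

For a cylinder r_cr = k/h = 0.098/6.37
r_cr = 15.4 mm; since the bare radius (50 mm) is above r_cr, any added insulation will reduce heat loss.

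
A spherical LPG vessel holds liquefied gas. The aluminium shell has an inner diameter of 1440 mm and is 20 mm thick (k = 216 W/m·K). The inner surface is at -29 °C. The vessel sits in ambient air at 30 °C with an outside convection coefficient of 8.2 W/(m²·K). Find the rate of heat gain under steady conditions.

Spherical conduction: R = (1/r_in − 1/r_out)/(4πk) per layer; series-sum.
R_aluminium shell = (1/0.72 − 1/0.74)/(4π×216) = 1.383×10^-5 K/W
R_outer film = 1/(h·4πr_o²) = 1/(8.2×4π×0.74²) = 0.01772 K/W
R_total = 0.01774 K/W
Q = ΔT/R_total = 59/0.01774

Q ≈ 3330 W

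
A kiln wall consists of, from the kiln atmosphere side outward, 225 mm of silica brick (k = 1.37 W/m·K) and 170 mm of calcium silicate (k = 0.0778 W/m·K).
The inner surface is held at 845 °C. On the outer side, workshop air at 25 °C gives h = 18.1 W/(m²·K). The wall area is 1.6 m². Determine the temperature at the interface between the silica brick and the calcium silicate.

Series thermal resistances:
R_silica brick = L/(kA) = 0.225/(1.37×1.6) = 0.1026 K/W
R_calcium silicate = L/(kA) = 0.17/(0.0778×1.6) = 1.366 K/W
R_outer film = 1/(h_o·A) = 1/(18.1×1.6) = 0.03453 K/W
R_total = 1.503 K/W;  Q = ΔT/R_total = 820/1.503 = 545.6 W
T_interface = T_inner − Q·ΣR(inner→interface) = 845 − 546×0.1026

T ≈ 789 °C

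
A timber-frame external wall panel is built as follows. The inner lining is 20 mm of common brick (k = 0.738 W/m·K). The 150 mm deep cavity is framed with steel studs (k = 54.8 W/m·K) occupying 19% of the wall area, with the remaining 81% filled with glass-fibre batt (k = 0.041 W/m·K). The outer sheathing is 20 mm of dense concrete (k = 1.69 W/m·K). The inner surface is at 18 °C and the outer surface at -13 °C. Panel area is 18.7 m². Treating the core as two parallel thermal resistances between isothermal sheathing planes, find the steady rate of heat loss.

Sheathing layers in series; stud and cavity paths in parallel between them.
R_inner = 0.02/(0.738×18.7) = 0.001449 K/W
R_stud  = 0.15/(54.8×0.19×18.7) = 7.704×10^-4 K/W
R_cav   = 0.15/(0.041×0.81×18.7) = 0.2415 K/W
1/R_core = 1/R_stud + 1/R_cav → R_core = 7.679×10^-4 K/W
R_outer = 0.02/(1.69×18.7) = 6.329×10^-4 K/W
R_total = 0.00285 K/W
Q = ΔT/R_total = 31/0.00285

Q ≈ 10900 W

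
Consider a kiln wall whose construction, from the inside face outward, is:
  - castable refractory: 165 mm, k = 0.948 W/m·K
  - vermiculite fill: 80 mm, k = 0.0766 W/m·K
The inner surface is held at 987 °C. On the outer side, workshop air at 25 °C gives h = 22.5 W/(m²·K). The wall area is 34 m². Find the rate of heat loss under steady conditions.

Q ≈ 25900 W

Series thermal resistances:
R_castable refractory = L/(kA) = 0.165/(0.948×34) = 0.005119 K/W
R_vermiculite fill = L/(kA) = 0.08/(0.0766×34) = 0.03072 K/W
R_outer film = 1/(h_o·A) = 1/(22.5×34) = 0.001307 K/W
R_total = 0.03714 K/W
Q = ΔT / R_total = 962 / 0.03714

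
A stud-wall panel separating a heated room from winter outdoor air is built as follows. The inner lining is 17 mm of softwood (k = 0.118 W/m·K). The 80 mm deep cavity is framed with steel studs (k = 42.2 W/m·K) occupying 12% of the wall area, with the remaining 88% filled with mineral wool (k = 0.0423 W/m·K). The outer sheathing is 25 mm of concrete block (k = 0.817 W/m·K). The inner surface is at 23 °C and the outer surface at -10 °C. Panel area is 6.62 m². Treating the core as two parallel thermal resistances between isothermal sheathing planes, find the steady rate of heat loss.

Q ≈ 1150 W

Sheathing layers in series; stud and cavity paths in parallel between them.
R_inner = 0.017/(0.118×6.62) = 0.02176 K/W
R_stud  = 0.08/(42.2×0.12×6.62) = 0.002386 K/W
R_cav   = 0.08/(0.0423×0.88×6.62) = 0.3246 K/W
1/R_core = 1/R_stud + 1/R_cav → R_core = 0.002369 K/W
R_outer = 0.025/(0.817×6.62) = 0.004622 K/W
R_total = 0.02875 K/W
Q = ΔT/R_total = 33/0.02875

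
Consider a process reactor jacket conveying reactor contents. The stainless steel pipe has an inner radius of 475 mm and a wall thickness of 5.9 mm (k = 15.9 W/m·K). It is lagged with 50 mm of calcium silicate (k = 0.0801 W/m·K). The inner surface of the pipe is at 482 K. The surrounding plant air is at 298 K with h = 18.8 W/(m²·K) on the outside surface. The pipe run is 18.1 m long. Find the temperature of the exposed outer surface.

T ≈ 312 K

Treating each annulus and film as a series resistance:
R_stainless steel pipe wall = ln(480.9/475)/(2π×15.9×18.1) = 6.827×10^-6 K/W
R_calcium silicate = ln(530.9/480.9)/(2π×0.0801×18.1) = 0.01086 K/W
R_outer film = 1/(h_o·2πr_oL) = 1/(18.8×2π×0.5309×18.1) = 8.81×10^-4 K/W
R_total = 0.01175 K/W
Q = ΔT/R_total = 184/0.01175
Q = 15700 W
T_interface = T_inner − Q·ΣR(inner→interface) = 482 − 15700×0.01087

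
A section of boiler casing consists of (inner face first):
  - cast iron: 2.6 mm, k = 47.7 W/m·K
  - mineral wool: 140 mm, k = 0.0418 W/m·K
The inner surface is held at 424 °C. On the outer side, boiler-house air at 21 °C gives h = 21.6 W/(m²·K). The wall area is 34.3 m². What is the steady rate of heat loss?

Model the wall as resistances in series:
R_cast iron = L/(kA) = 0.0026/(47.7×34.3) = 1.589×10^-6 K/W
R_mineral wool = L/(kA) = 0.14/(0.0418×34.3) = 0.09765 K/W
R_outer film = 1/(h_o·A) = 1/(21.6×34.3) = 0.00135 K/W
R_total = 0.099 K/W
Q = ΔT / R_total = 403 / 0.099

Q ≈ 4070 W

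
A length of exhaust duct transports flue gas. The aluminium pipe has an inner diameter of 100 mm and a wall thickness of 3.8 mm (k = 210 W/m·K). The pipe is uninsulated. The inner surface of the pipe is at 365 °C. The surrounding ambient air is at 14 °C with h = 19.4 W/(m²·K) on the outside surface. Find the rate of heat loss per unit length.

Treating each annulus and film as a series resistance:
R_aluminium pipe wall = ln(53.8/50)/(2π×210×1) = 5.552×10^-5 K/W
R_outer film = 1/(h_o·2πr_oL) = 1/(19.4×2π×0.0538×1) = 0.1525 K/W
R_total = 0.1525 K/W
Q = ΔT/R_total = 351/0.1525

q′ ≈ 2300 W/m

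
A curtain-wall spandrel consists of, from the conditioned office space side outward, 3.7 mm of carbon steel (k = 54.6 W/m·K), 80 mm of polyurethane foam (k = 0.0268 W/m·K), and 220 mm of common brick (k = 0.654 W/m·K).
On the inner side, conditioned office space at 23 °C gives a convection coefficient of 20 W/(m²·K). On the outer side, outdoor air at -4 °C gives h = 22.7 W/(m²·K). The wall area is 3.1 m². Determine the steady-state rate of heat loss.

Series thermal resistances:
R_inner film = 1/(h_i·A) = 1/(20×3.1) = 0.01613 K/W
R_carbon steel = L/(kA) = 0.0037/(54.6×3.1) = 2.186×10^-5 K/W
R_polyurethane foam = L/(kA) = 0.08/(0.0268×3.1) = 0.9629 K/W
R_common brick = L/(kA) = 0.22/(0.654×3.1) = 0.1085 K/W
R_outer film = 1/(h_o·A) = 1/(22.7×3.1) = 0.01421 K/W
R_total = 1.102 K/W
Q = ΔT / R_total = 27 / 1.102

Q ≈ 24.5 W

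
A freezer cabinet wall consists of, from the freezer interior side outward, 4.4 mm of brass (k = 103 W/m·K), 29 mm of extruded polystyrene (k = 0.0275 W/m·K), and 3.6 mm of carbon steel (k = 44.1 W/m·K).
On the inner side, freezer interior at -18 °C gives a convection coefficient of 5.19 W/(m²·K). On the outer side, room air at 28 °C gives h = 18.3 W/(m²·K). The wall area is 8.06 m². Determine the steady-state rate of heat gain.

Thermal resistances in series:
R_inner film = 1/(h_i·A) = 1/(5.19×8.06) = 0.02391 K/W
R_brass = L/(kA) = 0.0044/(103×8.06) = 5.3×10^-6 K/W
R_extruded polystyrene = L/(kA) = 0.029/(0.0275×8.06) = 0.1308 K/W
R_carbon steel = L/(kA) = 0.0036/(44.1×8.06) = 1.013×10^-5 K/W
R_outer film = 1/(h_o·A) = 1/(18.3×8.06) = 0.00678 K/W
R_total = 0.1615 K/W
Q = ΔT / R_total = 46 / 0.1615

Q ≈ 285 W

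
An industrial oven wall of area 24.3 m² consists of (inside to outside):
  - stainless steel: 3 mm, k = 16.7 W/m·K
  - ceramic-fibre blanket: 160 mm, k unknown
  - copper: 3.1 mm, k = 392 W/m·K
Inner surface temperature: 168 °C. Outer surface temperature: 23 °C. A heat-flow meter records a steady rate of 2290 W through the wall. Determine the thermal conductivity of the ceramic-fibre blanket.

k ≈ 0.104 W/(m·K)

Model the wall as resistances in series:
R_stainless steel = L/(kA) = 0.003/(16.7×24.3) = 7.393×10^-6 K/W
R_copper = L/(kA) = 0.0031/(392×24.3) = 3.254×10^-7 K/W
Sum of known resistances R_other = 7.718×10^-6 K/W
Total R = ΔT/Q = 145/2290 = 0.06332 K/W
R_ceramic-fibre blanket = R_total − R_other = 0.06331 K/W
k = L/(R·A) = 0.16/(0.06331×24.3)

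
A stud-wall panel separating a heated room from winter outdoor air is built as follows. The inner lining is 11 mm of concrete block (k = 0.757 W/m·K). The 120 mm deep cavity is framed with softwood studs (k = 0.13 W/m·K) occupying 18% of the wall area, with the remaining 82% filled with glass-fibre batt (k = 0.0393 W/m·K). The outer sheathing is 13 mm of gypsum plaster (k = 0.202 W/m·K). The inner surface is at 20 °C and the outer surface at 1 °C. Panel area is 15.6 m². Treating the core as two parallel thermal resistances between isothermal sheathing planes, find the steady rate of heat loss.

Q ≈ 133 W

Sheathing layers in series; stud and cavity paths in parallel between them.
R_inner = 0.011/(0.757×15.6) = 9.315×10^-4 K/W
R_stud  = 0.12/(0.13×0.18×15.6) = 0.3287 K/W
R_cav   = 0.12/(0.0393×0.82×15.6) = 0.2387 K/W
1/R_core = 1/R_stud + 1/R_cav → R_core = 0.1383 K/W
R_outer = 0.013/(0.202×15.6) = 0.004125 K/W
R_total = 0.1433 K/W
Q = ΔT/R_total = 19/0.1433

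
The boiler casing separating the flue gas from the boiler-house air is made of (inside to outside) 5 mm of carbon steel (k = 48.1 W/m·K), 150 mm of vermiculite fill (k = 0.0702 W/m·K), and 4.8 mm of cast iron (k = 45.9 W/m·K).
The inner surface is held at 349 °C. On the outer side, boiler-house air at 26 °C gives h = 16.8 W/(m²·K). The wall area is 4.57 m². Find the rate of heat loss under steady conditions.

Treating each layer as a thermal resistance in series:
R_carbon steel = L/(kA) = 0.005/(48.1×4.57) = 2.275×10^-5 K/W
R_vermiculite fill = L/(kA) = 0.15/(0.0702×4.57) = 0.4676 K/W
R_cast iron = L/(kA) = 0.0048/(45.9×4.57) = 2.288×10^-5 K/W
R_outer film = 1/(h_o·A) = 1/(16.8×4.57) = 0.01302 K/W
R_total = 0.4806 K/W
Q = ΔT / R_total = 323 / 0.4806

Q ≈ 672 W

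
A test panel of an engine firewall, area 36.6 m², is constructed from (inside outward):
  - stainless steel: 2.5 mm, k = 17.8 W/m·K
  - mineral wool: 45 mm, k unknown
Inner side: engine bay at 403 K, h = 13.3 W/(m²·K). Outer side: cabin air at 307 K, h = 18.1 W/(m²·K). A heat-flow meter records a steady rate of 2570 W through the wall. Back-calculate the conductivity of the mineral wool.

Treating each layer as a thermal resistance in series:
R_inner film = 1/(h_i·A) = 1/(13.3×36.6) = 0.002054 K/W
R_stainless steel = L/(kA) = 0.0025/(17.8×36.6) = 3.837×10^-6 K/W
R_outer film = 1/(h_o·A) = 1/(18.1×36.6) = 0.00151 K/W
Sum of known resistances R_other = 0.003568 K/W
Total R = ΔT/Q = 96/2570 = 0.03735 K/W
R_mineral wool = R_total − R_other = 0.03379 K/W
k = L/(R·A) = 0.045/(0.03379×36.6)

k ≈ 0.0364 W/(m·K)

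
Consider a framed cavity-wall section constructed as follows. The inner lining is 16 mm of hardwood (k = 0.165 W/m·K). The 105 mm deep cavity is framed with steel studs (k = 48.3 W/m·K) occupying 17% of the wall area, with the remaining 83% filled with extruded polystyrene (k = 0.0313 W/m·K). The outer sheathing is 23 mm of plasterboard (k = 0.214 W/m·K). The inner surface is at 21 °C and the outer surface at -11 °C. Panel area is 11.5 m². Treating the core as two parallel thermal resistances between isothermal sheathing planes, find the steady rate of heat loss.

Sheathing layers in series; stud and cavity paths in parallel between them.
R_inner = 0.016/(0.165×11.5) = 0.008432 K/W
R_stud  = 0.105/(48.3×0.17×11.5) = 0.001112 K/W
R_cav   = 0.105/(0.0313×0.83×11.5) = 0.3515 K/W
1/R_core = 1/R_stud + 1/R_cav → R_core = 0.001108 K/W
R_outer = 0.023/(0.214×11.5) = 0.009346 K/W
R_total = 0.01889 K/W
Q = ΔT/R_total = 32/0.01889

Q ≈ 1690 W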